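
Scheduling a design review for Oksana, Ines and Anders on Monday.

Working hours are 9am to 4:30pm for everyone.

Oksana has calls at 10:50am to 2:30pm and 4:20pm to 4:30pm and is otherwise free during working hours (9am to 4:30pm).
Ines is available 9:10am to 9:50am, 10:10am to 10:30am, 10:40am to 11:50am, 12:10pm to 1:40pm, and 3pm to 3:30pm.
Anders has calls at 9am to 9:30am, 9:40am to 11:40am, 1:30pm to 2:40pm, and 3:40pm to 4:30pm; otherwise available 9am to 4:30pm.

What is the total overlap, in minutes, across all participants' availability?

40 minutes

Oksana free within 09:00–16:30: 09:00–10:50, 14:30–16:20.
Anders free within 09:00–16:30: 09:30–09:40, 11:40–13:30, 14:40–15:40.
Oksana ∩ Ines: 09:10–09:50, 10:10–10:30, 10:40–10:50, 15:00–15:30.
Oksana ∩ Ines ∩ Anders: 09:30–09:40, 15:00–15:30.
Total common minutes: 10 + 30 = 40.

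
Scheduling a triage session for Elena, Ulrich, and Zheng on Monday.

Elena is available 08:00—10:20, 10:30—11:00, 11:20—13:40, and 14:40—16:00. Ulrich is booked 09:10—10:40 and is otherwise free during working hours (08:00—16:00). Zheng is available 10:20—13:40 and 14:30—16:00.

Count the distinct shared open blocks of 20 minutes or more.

3

Ulrich free within 08:00–16:00: 08:00–09:10, 10:40–16:00.
Elena ∩ Ulrich: 08:00–09:10, 10:40–11:00, 11:20–13:40, 14:40–16:00.
Elena ∩ Ulrich ∩ Zheng: 10:40–11:00, 11:20–13:40, 14:40–16:00.
Windows ≥ 20 min: 10:40–11:00, 11:20–13:40, 14:40–16:00.
That's 3 windows.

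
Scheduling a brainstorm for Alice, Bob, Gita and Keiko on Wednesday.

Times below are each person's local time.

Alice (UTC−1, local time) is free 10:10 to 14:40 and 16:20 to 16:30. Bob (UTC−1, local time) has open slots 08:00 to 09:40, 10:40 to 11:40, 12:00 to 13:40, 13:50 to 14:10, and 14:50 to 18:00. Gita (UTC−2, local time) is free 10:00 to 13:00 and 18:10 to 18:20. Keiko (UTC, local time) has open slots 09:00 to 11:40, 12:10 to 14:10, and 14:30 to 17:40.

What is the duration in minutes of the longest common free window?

70 minutes

Alice → UTC: 11:10–15:40, 17:20–17:30.
Bob → UTC: 09:00–10:40, 11:40–12:40, 13:00–14:40, 14:50–15:10, 15:50–19:00.
Gita → UTC: 12:00–15:00, 20:10–20:20.
Keiko → UTC: 09:00–11:40, 12:10–14:10, 14:30–17:40.
Alice ∩ Bob: 11:40–12:40, 13:00–14:40, 14:50–15:10, 17:20–17:30.
Alice ∩ Bob ∩ Gita: 12:00–12:40, 13:00–14:40, 14:50–15:00.
Alice ∩ Bob ∩ Gita ∩ Keiko: 12:10–12:40, 13:00–14:10, 14:30–14:40, 14:50–15:00.
Common window lengths: 30, 70, 10, 10 min; longest is 70.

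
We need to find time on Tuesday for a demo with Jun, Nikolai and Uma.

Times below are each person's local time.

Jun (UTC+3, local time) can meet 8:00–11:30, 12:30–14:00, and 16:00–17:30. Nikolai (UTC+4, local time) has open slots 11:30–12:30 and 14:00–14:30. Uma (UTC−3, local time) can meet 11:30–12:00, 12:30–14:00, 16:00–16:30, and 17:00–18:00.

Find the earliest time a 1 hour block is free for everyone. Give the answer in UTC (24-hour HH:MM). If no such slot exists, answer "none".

Jun → UTC: 05:00–08:30, 09:30–11:00, 13:00–14:30.
Nikolai → UTC: 07:30–08:30, 10:00–10:30.
Uma → UTC: 14:30–15:00, 15:30–17:00, 19:00–19:30, 20:00–21:00.
Jun ∩ Nikolai: 07:30–08:30, 10:00–10:30.
Jun ∩ Nikolai ∩ Uma: (none).
Windows ≥ 60 min: (none).

none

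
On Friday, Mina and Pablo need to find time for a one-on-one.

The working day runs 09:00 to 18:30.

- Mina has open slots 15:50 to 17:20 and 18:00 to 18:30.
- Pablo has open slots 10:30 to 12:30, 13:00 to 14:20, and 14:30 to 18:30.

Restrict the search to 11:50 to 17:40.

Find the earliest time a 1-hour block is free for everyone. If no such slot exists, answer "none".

15:50

Mina ∩ Pablo: 15:50–17:20, 18:00–18:30.
Restricted to 11:50–17:40: 15:50–17:20.
Windows ≥ 60 min: 15:50–17:20.
Earliest such window starts at 15:50.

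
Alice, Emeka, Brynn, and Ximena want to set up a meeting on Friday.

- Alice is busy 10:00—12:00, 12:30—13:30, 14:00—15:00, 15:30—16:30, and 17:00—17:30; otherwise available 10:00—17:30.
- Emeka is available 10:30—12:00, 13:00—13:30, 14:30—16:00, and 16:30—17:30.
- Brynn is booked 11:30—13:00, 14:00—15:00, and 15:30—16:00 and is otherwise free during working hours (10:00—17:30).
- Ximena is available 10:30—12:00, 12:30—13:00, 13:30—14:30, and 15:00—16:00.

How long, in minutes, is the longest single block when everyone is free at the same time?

Alice free within 10:00–17:30: 12:00–12:30, 13:30–14:00, 15:00–15:30, 16:30–17:00.
Brynn free within 10:00–17:30: 10:00–11:30, 13:00–14:00, 15:00–15:30, 16:00–17:30.
Alice ∩ Emeka: 15:00–15:30, 16:30–17:00.
Alice ∩ Emeka ∩ Brynn: 15:00–15:30, 16:30–17:00.
Alice ∩ Emeka ∩ Brynn ∩ Ximena: 15:00–15:30.
Single common window of 30 minutes.

30 minutes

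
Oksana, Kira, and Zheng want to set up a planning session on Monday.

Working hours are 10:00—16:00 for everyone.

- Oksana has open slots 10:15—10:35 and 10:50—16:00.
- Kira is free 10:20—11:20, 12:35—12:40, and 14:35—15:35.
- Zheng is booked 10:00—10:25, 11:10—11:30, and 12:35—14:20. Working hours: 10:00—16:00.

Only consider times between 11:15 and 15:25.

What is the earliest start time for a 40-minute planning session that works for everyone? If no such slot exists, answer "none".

14:35

Zheng free within 10:00–16:00: 10:25–11:10, 11:30–12:35, 14:20–16:00.
Oksana ∩ Kira: 10:20–10:35, 10:50–11:20, 12:35–12:40, 14:35–15:35.
Oksana ∩ Kira ∩ Zheng: 10:25–10:35, 10:50–11:10, 14:35–15:35.
Restricted to 11:15–15:25: 14:35–15:25.
Windows ≥ 40 min: 14:35–15:25.
Earliest such window starts at 14:35.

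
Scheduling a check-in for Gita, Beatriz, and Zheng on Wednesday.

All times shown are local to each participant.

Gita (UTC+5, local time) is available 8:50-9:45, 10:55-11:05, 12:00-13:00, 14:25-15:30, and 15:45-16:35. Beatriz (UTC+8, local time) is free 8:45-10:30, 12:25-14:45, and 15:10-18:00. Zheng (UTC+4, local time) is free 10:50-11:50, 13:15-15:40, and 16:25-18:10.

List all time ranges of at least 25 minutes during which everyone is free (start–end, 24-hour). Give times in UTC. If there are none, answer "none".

07:10–07:50, 09:25–10:00

Gita → UTC: 03:50–04:45, 05:55–06:05, 07:00–08:00, 09:25–10:30, 10:45–11:35.
Beatriz → UTC: 00:45–02:30, 04:25–06:45, 07:10–10:00.
Zheng → UTC: 06:50–07:50, 09:15–11:40, 12:25–14:10.
Gita ∩ Beatriz: 04:25–04:45, 05:55–06:05, 07:10–08:00, 09:25–10:00.
Gita ∩ Beatriz ∩ Zheng: 07:10–07:50, 09:25–10:00.
Windows ≥ 25 min: 07:10–07:50, 09:25–10:00.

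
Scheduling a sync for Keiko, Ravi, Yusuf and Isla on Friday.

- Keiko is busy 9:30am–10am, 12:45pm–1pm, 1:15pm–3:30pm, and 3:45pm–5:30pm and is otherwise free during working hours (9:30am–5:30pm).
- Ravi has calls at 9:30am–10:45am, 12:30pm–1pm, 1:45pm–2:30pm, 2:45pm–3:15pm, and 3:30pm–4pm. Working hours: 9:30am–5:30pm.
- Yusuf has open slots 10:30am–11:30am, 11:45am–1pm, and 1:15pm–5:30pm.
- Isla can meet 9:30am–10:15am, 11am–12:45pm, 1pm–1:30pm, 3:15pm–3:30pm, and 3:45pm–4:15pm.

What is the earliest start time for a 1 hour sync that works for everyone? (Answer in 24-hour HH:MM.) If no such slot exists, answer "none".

none

Keiko free within 09:30–17:30: 10:00–12:45, 13:00–13:15, 15:30–15:45.
Ravi free within 09:30–17:30: 10:45–12:30, 13:00–13:45, 14:30–14:45, 15:15–15:30, 16:00–17:30.
Keiko ∩ Ravi: 10:45–12:30, 13:00–13:15.
Keiko ∩ Ravi ∩ Yusuf: 10:45–11:30, 11:45–12:30.
Keiko ∩ Ravi ∩ Yusuf ∩ Isla: 11:00–11:30, 11:45–12:30.
Windows ≥ 60 min: (none).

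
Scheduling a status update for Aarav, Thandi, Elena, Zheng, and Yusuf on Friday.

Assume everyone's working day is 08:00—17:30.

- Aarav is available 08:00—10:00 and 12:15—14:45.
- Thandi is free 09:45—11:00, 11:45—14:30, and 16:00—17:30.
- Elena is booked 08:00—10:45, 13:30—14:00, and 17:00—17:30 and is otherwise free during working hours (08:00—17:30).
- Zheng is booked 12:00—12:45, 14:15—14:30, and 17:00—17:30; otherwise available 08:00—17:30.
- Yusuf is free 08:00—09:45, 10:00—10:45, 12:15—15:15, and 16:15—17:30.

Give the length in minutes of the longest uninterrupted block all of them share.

Elena free within 08:00–17:30: 10:45–13:30, 14:00–17:00.
Zheng free within 08:00–17:30: 08:00–12:00, 12:45–14:15, 14:30–17:00.
Aarav ∩ Thandi: 09:45–10:00, 12:15–14:30.
Aarav ∩ Thandi ∩ Elena: 12:15–13:30, 14:00–14:30.
Aarav ∩ Thandi ∩ Elena ∩ Zheng: 12:45–13:30, 14:00–14:15.
Aarav ∩ Thandi ∩ Elena ∩ Zheng ∩ Yusuf: 12:45–13:30, 14:00–14:15.
Common window lengths: 45, 15 min; longest is 45.

45 minutes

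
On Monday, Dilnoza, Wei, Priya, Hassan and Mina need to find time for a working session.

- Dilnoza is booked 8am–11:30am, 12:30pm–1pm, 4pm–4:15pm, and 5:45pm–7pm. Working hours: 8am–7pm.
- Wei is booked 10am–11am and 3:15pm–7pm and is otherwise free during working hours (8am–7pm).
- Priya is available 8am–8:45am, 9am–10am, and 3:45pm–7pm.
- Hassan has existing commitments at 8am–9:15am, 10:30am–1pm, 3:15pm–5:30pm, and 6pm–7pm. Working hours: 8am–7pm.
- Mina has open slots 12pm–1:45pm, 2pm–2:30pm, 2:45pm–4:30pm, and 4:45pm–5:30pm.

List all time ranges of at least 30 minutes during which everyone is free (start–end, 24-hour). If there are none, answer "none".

Dilnoza free within 08:00–19:00: 11:30–12:30, 13:00–16:00, 16:15–17:45.
Wei free within 08:00–19:00: 08:00–10:00, 11:00–15:15.
Hassan free within 08:00–19:00: 09:15–10:30, 13:00–15:15, 17:30–18:00.
Dilnoza ∩ Wei: 11:30–12:30, 13:00–15:15.
Dilnoza ∩ Wei ∩ Priya: (none).
Dilnoza ∩ Wei ∩ Priya ∩ Hassan: (none).
Dilnoza ∩ Wei ∩ Priya ∩ Hassan ∩ Mina: (none).
Windows ≥ 30 min: (none).

none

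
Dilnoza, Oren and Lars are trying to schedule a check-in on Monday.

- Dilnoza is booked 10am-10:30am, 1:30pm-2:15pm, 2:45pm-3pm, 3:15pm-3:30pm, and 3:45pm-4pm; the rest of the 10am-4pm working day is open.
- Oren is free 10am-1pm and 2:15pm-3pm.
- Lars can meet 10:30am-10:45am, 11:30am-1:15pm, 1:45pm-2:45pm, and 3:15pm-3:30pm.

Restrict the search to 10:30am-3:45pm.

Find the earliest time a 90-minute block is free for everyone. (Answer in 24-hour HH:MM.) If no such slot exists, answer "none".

Dilnoza free within 10:00–16:00: 10:30–13:30, 14:15–14:45, 15:00–15:15, 15:30–15:45.
Dilnoza ∩ Oren: 10:30–13:00, 14:15–14:45.
Dilnoza ∩ Oren ∩ Lars: 10:30–10:45, 11:30–13:00, 14:15–14:45.
Restricted to 10:30–15:45: 10:30–10:45, 11:30–13:00, 14:15–14:45.
Windows ≥ 90 min: 11:30–13:00.
Earliest such window starts at 11:30.

11:30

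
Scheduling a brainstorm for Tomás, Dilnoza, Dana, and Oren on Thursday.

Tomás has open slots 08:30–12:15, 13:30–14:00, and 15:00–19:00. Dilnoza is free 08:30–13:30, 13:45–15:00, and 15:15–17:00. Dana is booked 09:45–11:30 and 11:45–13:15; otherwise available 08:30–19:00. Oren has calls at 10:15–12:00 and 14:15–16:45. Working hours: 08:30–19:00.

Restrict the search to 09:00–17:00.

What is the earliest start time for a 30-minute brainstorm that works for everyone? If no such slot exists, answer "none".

Dana free within 08:30–19:00: 08:30–09:45, 11:30–11:45, 13:15–19:00.
Oren free within 08:30–19:00: 08:30–10:15, 12:00–14:15, 16:45–19:00.
Tomás ∩ Dilnoza: 08:30–12:15, 13:45–14:00, 15:15–17:00.
Tomás ∩ Dilnoza ∩ Dana: 08:30–09:45, 11:30–11:45, 13:45–14:00, 15:15–17:00.
Tomás ∩ Dilnoza ∩ Dana ∩ Oren: 08:30–09:45, 13:45–14:00, 16:45–17:00.
Restricted to 09:00–17:00: 09:00–09:45, 13:45–14:00, 16:45–17:00.
Windows ≥ 30 min: 09:00–09:45.
Earliest such window starts at 09:00.

09:00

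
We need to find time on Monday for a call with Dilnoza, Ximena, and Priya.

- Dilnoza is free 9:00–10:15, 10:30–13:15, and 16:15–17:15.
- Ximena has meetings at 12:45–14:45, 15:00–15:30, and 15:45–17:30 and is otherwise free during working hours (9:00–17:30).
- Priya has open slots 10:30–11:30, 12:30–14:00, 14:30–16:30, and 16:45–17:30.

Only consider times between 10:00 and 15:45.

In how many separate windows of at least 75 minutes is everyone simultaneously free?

Ximena free within 09:00–17:30: 09:00–12:45, 14:45–15:00, 15:30–15:45.
Dilnoza ∩ Ximena: 09:00–10:15, 10:30–12:45.
Dilnoza ∩ Ximena ∩ Priya: 10:30–11:30, 12:30–12:45.
Restricted to 10:00–15:45: 10:30–11:30, 12:30–12:45.
Windows ≥ 75 min: (none).
That's 0 windows.

0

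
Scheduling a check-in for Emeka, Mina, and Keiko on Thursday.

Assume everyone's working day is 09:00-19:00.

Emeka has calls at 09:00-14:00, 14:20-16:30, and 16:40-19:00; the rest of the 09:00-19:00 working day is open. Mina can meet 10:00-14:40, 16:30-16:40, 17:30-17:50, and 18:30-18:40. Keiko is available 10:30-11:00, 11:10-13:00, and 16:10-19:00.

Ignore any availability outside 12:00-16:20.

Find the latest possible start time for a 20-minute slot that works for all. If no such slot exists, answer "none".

Emeka free within 09:00–19:00: 14:00–14:20, 16:30–16:40.
Emeka ∩ Mina: 14:00–14:20, 16:30–16:40.
Emeka ∩ Mina ∩ Keiko: 16:30–16:40.
Restricted to 12:00–16:20: (none).
Windows ≥ 20 min: (none).

none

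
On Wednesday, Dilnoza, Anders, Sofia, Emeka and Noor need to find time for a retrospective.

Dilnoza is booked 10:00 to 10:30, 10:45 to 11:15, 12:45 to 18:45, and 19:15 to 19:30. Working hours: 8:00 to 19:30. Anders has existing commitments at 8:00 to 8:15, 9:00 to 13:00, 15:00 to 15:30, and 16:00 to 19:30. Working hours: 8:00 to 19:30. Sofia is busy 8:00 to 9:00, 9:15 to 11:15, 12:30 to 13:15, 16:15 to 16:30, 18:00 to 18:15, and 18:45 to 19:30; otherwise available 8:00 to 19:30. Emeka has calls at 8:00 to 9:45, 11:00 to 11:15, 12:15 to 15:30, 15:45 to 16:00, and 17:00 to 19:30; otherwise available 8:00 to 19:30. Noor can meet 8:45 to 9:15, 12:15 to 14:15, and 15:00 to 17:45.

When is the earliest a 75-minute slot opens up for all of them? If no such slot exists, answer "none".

Dilnoza free within 08:00–19:30: 08:00–10:00, 10:30–10:45, 11:15–12:45, 18:45–19:15.
Anders free within 08:00–19:30: 08:15–09:00, 13:00–15:00, 15:30–16:00.
Sofia free within 08:00–19:30: 09:00–09:15, 11:15–12:30, 13:15–16:15, 16:30–18:00, 18:15–18:45.
Emeka free within 08:00–19:30: 09:45–11:00, 11:15–12:15, 15:30–15:45, 16:00–17:00.
Dilnoza ∩ Anders: 08:15–09:00.
Dilnoza ∩ Anders ∩ Sofia: (none).
Dilnoza ∩ Anders ∩ Sofia ∩ Emeka: (none).
Dilnoza ∩ Anders ∩ Sofia ∩ Emeka ∩ Noor: (none).
Windows ≥ 75 min: (none).

none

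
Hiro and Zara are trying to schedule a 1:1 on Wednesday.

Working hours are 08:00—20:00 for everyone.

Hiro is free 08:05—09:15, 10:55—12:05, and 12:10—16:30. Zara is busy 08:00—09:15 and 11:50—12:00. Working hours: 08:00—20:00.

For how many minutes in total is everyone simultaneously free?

Zara free within 08:00–20:00: 09:15–11:50, 12:00–20:00.
Hiro ∩ Zara: 10:55–11:50, 12:00–12:05, 12:10–16:30.
Total common minutes: 55 + 5 + 260 = 320.

320 minutes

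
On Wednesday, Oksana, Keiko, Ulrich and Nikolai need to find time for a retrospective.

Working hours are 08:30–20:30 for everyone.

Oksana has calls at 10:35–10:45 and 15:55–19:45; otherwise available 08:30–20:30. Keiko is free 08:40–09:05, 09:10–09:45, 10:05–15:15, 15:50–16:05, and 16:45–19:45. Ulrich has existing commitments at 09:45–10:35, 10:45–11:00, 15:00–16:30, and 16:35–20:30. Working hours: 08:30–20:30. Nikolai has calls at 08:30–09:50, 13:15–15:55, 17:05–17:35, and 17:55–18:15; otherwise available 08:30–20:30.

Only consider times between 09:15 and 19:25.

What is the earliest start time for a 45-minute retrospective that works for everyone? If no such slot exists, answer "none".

Oksana free within 08:30–20:30: 08:30–10:35, 10:45–15:55, 19:45–20:30.
Ulrich free within 08:30–20:30: 08:30–09:45, 10:35–10:45, 11:00–15:00, 16:30–16:35.
Nikolai free within 08:30–20:30: 09:50–13:15, 15:55–17:05, 17:35–17:55, 18:15–20:30.
Oksana ∩ Keiko: 08:40–09:05, 09:10–09:45, 10:05–10:35, 10:45–15:15, 15:50–15:55.
Oksana ∩ Keiko ∩ Ulrich: 08:40–09:05, 09:10–09:45, 11:00–15:00.
Oksana ∩ Keiko ∩ Ulrich ∩ Nikolai: 11:00–13:15.
Restricted to 09:15–19:25: 11:00–13:15.
Windows ≥ 45 min: 11:00–13:15.
Earliest such window starts at 11:00.

11:00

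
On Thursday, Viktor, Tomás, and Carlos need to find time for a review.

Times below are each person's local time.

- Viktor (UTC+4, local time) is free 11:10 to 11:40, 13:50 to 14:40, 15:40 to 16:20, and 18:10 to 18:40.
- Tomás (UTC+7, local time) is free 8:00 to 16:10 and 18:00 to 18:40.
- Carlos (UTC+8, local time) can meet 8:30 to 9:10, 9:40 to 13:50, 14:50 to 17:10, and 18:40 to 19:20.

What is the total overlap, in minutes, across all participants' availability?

Viktor → UTC: 07:10–07:40, 09:50–10:40, 11:40–12:20, 14:10–14:40.
Tomás → UTC: 01:00–09:10, 11:00–11:40.
Carlos → UTC: 00:30–01:10, 01:40–05:50, 06:50–09:10, 10:40–11:20.
Viktor ∩ Tomás: 07:10–07:40.
Viktor ∩ Tomás ∩ Carlos: 07:10–07:40.
Total common minutes: 30.

30 minutes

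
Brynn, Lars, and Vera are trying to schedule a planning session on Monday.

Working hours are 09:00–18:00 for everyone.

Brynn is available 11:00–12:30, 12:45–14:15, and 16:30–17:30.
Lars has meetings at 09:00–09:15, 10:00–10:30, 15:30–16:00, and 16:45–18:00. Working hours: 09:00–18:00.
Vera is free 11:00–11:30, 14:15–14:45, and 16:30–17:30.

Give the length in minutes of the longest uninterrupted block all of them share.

30 minutes

Lars free within 09:00–18:00: 09:15–10:00, 10:30–15:30, 16:00–16:45.
Brynn ∩ Lars: 11:00–12:30, 12:45–14:15, 16:30–16:45.
Brynn ∩ Lars ∩ Vera: 11:00–11:30, 16:30–16:45.
Common window lengths: 30, 15 min; longest is 30.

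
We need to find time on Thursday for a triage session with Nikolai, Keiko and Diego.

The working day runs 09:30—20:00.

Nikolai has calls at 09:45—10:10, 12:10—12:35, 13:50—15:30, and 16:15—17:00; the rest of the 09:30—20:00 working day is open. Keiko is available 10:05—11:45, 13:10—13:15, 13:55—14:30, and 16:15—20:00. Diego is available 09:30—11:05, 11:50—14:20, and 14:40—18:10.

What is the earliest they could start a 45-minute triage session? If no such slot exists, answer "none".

Nikolai free within 09:30–20:00: 09:30–09:45, 10:10–12:10, 12:35–13:50, 15:30–16:15, 17:00–20:00.
Nikolai ∩ Keiko: 10:10–11:45, 13:10–13:15, 17:00–20:00.
Nikolai ∩ Keiko ∩ Diego: 10:10–11:05, 13:10–13:15, 17:00–18:10.
Windows ≥ 45 min: 10:10–11:05, 17:00–18:10.
Earliest such window starts at 10:10.

10:10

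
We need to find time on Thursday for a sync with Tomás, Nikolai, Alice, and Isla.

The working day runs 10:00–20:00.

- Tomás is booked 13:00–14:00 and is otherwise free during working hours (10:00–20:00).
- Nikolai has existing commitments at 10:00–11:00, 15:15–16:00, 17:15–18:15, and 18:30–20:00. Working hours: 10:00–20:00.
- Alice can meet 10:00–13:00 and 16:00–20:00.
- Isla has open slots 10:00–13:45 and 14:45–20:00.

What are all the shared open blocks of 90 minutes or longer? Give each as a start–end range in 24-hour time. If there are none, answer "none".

11:00–13:00

Tomás free within 10:00–20:00: 10:00–13:00, 14:00–20:00.
Nikolai free within 10:00–20:00: 11:00–15:15, 16:00–17:15, 18:15–18:30.
Tomás ∩ Nikolai: 11:00–13:00, 14:00–15:15, 16:00–17:15, 18:15–18:30.
Tomás ∩ Nikolai ∩ Alice: 11:00–13:00, 16:00–17:15, 18:15–18:30.
Tomás ∩ Nikolai ∩ Alice ∩ Isla: 11:00–13:00, 16:00–17:15, 18:15–18:30.
Windows ≥ 90 min: 11:00–13:00.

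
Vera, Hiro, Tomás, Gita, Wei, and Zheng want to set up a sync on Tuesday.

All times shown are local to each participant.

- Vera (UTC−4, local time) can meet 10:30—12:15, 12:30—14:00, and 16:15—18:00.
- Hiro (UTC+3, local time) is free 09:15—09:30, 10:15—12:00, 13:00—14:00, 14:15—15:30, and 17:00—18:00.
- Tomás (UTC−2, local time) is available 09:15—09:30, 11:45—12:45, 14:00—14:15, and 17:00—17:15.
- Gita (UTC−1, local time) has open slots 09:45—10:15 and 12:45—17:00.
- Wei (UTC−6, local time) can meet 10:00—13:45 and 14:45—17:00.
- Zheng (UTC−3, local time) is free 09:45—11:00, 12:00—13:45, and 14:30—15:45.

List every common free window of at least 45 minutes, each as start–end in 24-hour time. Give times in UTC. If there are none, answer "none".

none

Vera → UTC: 14:30–16:15, 16:30–18:00, 20:15–22:00.
Hiro → UTC: 06:15–06:30, 07:15–09:00, 10:00–11:00, 11:15–12:30, 14:00–15:00.
Tomás → UTC: 11:15–11:30, 13:45–14:45, 16:00–16:15, 19:00–19:15.
Gita → UTC: 10:45–11:15, 13:45–18:00.
Wei → UTC: 16:00–19:45, 20:45–23:00.
Zheng → UTC: 12:45–14:00, 15:00–16:45, 17:30–18:45.
Vera ∩ Hiro: 14:30–15:00.
Vera ∩ Hiro ∩ Tomás: 14:30–14:45.
Vera ∩ Hiro ∩ Tomás ∩ Gita: 14:30–14:45.
Vera ∩ Hiro ∩ Tomás ∩ Gita ∩ Wei: (none).
Vera ∩ Hiro ∩ Tomás ∩ Gita ∩ Wei ∩ Zheng: (none).
Windows ≥ 45 min: (none).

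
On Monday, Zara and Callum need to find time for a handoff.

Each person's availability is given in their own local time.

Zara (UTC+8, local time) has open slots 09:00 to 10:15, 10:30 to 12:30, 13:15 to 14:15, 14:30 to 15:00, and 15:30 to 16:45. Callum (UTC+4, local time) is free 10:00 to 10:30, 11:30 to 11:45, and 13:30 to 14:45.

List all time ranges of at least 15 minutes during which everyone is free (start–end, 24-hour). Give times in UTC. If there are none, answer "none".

06:00–06:15, 07:30–07:45

Zara → UTC: 01:00–02:15, 02:30–04:30, 05:15–06:15, 06:30–07:00, 07:30–08:45.
Callum → UTC: 06:00–06:30, 07:30–07:45, 09:30–10:45.
Zara ∩ Callum: 06:00–06:15, 07:30–07:45.
Windows ≥ 15 min: 06:00–06:15, 07:30–07:45.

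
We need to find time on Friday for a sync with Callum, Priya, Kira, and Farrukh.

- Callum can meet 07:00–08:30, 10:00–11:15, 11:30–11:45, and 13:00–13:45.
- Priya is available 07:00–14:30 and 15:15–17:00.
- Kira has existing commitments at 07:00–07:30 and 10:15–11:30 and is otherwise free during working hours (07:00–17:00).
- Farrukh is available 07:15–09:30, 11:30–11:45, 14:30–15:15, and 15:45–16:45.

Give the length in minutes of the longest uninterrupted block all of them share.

Kira free within 07:00–17:00: 07:30–10:15, 11:30–17:00.
Callum ∩ Priya: 07:00–08:30, 10:00–11:15, 11:30–11:45, 13:00–13:45.
Callum ∩ Priya ∩ Kira: 07:30–08:30, 10:00–10:15, 11:30–11:45, 13:00–13:45.
Callum ∩ Priya ∩ Kira ∩ Farrukh: 07:30–08:30, 11:30–11:45.
Common window lengths: 60, 15 min; longest is 60.

60 minutes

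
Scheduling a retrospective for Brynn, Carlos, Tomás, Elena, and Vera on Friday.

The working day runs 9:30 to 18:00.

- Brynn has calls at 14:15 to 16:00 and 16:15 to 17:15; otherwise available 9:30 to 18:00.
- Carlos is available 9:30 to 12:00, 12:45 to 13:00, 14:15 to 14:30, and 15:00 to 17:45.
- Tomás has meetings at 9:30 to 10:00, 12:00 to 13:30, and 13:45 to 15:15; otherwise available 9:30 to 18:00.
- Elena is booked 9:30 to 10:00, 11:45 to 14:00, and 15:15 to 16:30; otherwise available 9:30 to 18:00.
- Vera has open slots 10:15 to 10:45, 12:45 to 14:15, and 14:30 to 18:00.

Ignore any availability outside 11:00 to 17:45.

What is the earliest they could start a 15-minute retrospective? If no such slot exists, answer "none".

Brynn free within 09:30–18:00: 09:30–14:15, 16:00–16:15, 17:15–18:00.
Tomás free within 09:30–18:00: 10:00–12:00, 13:30–13:45, 15:15–18:00.
Elena free within 09:30–18:00: 10:00–11:45, 14:00–15:15, 16:30–18:00.
Brynn ∩ Carlos: 09:30–12:00, 12:45–13:00, 16:00–16:15, 17:15–17:45.
Brynn ∩ Carlos ∩ Tomás: 10:00–12:00, 16:00–16:15, 17:15–17:45.
Brynn ∩ Carlos ∩ Tomás ∩ Elena: 10:00–11:45, 17:15–17:45.
Brynn ∩ Carlos ∩ Tomás ∩ Elena ∩ Vera: 10:15–10:45, 17:15–17:45.
Restricted to 11:00–17:45: 17:15–17:45.
Windows ≥ 15 min: 17:15–17:45.
Earliest such window starts at 17:15.

17:15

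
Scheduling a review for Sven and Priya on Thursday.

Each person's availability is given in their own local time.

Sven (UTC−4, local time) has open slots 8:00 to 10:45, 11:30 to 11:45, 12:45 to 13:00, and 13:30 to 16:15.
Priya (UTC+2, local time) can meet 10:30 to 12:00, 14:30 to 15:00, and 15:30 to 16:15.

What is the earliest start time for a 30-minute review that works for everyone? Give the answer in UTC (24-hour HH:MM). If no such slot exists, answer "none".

Sven → UTC: 12:00–14:45, 15:30–15:45, 16:45–17:00, 17:30–20:15.
Priya → UTC: 08:30–10:00, 12:30–13:00, 13:30–14:15.
Sven ∩ Priya: 12:30–13:00, 13:30–14:15.
Windows ≥ 30 min: 12:30–13:00, 13:30–14:15.
Earliest such window starts at 12:30.

12:30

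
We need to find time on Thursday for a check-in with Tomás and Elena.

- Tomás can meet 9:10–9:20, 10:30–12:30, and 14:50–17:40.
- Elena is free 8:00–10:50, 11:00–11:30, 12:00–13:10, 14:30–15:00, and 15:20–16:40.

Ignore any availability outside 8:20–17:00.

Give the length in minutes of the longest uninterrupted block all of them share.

Tomás ∩ Elena: 09:10–09:20, 10:30–10:50, 11:00–11:30, 12:00–12:30, 14:50–15:00, 15:20–16:40.
Restricted to 08:20–17:00: 09:10–09:20, 10:30–10:50, 11:00–11:30, 12:00–12:30, 14:50–15:00, 15:20–16:40.
Common window lengths: 10, 20, 30, 30, 10, 80 min; longest is 80.

80 minutes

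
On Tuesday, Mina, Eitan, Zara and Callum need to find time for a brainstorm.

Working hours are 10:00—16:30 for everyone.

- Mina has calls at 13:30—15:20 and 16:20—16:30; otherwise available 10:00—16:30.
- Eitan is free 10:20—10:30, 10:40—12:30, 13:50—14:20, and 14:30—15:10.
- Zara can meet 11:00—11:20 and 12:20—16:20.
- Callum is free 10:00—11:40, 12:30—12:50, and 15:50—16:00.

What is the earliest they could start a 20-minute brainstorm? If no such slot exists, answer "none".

Mina free within 10:00–16:30: 10:00–13:30, 15:20–16:20.
Mina ∩ Eitan: 10:20–10:30, 10:40–12:30.
Mina ∩ Eitan ∩ Zara: 11:00–11:20, 12:20–12:30.
Mina ∩ Eitan ∩ Zara ∩ Callum: 11:00–11:20.
Windows ≥ 20 min: 11:00–11:20.
Earliest such window starts at 11:00.

11:00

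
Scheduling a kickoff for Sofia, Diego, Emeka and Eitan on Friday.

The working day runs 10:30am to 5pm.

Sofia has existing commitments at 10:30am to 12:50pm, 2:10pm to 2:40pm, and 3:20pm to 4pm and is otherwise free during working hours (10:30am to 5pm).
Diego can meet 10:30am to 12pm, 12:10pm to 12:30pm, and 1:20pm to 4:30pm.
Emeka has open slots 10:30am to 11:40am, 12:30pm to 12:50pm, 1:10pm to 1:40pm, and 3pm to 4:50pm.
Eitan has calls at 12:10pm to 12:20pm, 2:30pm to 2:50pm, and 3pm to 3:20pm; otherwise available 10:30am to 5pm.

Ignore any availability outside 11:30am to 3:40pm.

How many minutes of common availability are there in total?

20 minutes

Sofia free within 10:30–17:00: 12:50–14:10, 14:40–15:20, 16:00–17:00.
Eitan free within 10:30–17:00: 10:30–12:10, 12:20–14:30, 14:50–15:00, 15:20–17:00.
Sofia ∩ Diego: 13:20–14:10, 14:40–15:20, 16:00–16:30.
Sofia ∩ Diego ∩ Emeka: 13:20–13:40, 15:00–15:20, 16:00–16:30.
Sofia ∩ Diego ∩ Emeka ∩ Eitan: 13:20–13:40, 16:00–16:30.
Restricted to 11:30–15:40: 13:20–13:40.
Total common minutes: 20.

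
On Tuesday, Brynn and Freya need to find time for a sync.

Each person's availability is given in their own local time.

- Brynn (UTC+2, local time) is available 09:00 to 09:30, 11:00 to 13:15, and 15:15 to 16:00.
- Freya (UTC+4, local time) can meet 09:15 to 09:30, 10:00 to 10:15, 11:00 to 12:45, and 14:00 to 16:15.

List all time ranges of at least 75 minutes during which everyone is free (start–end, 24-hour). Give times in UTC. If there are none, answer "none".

Brynn → UTC: 07:00–07:30, 09:00–11:15, 13:15–14:00.
Freya → UTC: 05:15–05:30, 06:00–06:15, 07:00–08:45, 10:00–12:15.
Brynn ∩ Freya: 07:00–07:30, 10:00–11:15.
Windows ≥ 75 min: 10:00–11:15.

10:00–11:15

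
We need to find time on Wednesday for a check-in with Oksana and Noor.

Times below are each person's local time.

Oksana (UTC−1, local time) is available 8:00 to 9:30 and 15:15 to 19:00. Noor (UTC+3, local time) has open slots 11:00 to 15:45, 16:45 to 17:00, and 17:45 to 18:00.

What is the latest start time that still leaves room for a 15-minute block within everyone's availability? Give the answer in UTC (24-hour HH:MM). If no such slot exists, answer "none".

10:15

Oksana → UTC: 09:00–10:30, 16:15–20:00.
Noor → UTC: 08:00–12:45, 13:45–14:00, 14:45–15:00.
Oksana ∩ Noor: 09:00–10:30.
Windows ≥ 15 min: 09:00–10:30.
Latest start in the last window 09:00–10:30 is 10:30 − 15 min = 10:15.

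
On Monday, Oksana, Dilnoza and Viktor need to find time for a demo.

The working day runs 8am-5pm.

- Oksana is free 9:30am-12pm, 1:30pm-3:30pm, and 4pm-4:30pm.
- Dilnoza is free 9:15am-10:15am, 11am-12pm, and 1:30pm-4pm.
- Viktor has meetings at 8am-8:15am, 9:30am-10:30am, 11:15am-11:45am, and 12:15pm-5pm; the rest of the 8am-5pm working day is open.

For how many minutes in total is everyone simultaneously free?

30 minutes

Viktor free within 08:00–17:00: 08:15–09:30, 10:30–11:15, 11:45–12:15.
Oksana ∩ Dilnoza: 09:30–10:15, 11:00–12:00, 13:30–15:30.
Oksana ∩ Dilnoza ∩ Viktor: 11:00–11:15, 11:45–12:00.
Total common minutes: 15 + 15 = 30.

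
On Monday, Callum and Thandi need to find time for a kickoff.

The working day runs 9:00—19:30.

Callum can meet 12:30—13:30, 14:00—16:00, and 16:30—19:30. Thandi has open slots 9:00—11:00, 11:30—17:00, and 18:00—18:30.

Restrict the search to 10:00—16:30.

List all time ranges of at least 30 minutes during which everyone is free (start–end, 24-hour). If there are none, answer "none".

Callum ∩ Thandi: 12:30–13:30, 14:00–16:00, 16:30–17:00, 18:00–18:30.
Restricted to 10:00–16:30: 12:30–13:30, 14:00–16:00.
Windows ≥ 30 min: 12:30–13:30, 14:00–16:00.

12:30–13:30, 14:00–16:00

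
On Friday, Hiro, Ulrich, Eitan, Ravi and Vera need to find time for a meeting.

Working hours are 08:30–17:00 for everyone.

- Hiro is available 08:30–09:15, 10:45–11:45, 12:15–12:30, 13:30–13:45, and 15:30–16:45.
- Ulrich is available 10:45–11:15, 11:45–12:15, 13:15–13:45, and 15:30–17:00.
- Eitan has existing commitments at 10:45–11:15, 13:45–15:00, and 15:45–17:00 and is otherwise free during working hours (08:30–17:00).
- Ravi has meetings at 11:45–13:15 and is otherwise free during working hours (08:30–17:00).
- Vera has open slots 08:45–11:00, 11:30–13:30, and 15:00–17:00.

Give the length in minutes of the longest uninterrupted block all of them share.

15 minutes

Eitan free within 08:30–17:00: 08:30–10:45, 11:15–13:45, 15:00–15:45.
Ravi free within 08:30–17:00: 08:30–11:45, 13:15–17:00.
Hiro ∩ Ulrich: 10:45–11:15, 13:30–13:45, 15:30–16:45.
Hiro ∩ Ulrich ∩ Eitan: 13:30–13:45, 15:30–15:45.
Hiro ∩ Ulrich ∩ Eitan ∩ Ravi: 13:30–13:45, 15:30–15:45.
Hiro ∩ Ulrich ∩ Eitan ∩ Ravi ∩ Vera: 15:30–15:45.
Single common window of 15 minutes.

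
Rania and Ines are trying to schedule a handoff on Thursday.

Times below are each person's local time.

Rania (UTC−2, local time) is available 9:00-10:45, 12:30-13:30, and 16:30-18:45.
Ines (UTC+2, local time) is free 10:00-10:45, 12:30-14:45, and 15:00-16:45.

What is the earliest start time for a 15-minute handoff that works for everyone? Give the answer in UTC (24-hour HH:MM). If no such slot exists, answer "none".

11:00

Rania → UTC: 11:00–12:45, 14:30–15:30, 18:30–20:45.
Ines → UTC: 08:00–08:45, 10:30–12:45, 13:00–14:45.
Rania ∩ Ines: 11:00–12:45, 14:30–14:45.
Windows ≥ 15 min: 11:00–12:45, 14:30–14:45.
Earliest such window starts at 11:00.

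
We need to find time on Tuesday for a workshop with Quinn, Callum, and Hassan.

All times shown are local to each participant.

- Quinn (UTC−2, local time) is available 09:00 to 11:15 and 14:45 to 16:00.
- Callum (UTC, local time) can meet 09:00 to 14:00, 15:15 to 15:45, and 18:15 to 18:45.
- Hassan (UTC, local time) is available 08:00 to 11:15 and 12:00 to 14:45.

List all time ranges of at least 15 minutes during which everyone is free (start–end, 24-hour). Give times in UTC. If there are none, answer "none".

Quinn → UTC: 11:00–13:15, 16:45–18:00.
Callum → UTC: 09:00–14:00, 15:15–15:45, 18:15–18:45.
Hassan → UTC: 08:00–11:15, 12:00–14:45.
Quinn ∩ Callum: 11:00–13:15.
Quinn ∩ Callum ∩ Hassan: 11:00–11:15, 12:00–13:15.
Windows ≥ 15 min: 11:00–11:15, 12:00–13:15.

11:00–11:15, 12:00–13:15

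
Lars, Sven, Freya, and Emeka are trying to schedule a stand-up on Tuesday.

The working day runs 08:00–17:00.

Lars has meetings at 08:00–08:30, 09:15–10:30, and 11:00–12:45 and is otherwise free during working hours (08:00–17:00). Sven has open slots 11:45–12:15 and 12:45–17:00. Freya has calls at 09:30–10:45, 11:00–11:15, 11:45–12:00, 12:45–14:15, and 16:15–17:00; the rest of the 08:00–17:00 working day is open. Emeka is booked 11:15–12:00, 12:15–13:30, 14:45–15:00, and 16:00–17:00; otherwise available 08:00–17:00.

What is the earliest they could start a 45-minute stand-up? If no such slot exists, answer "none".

Lars free within 08:00–17:00: 08:30–09:15, 10:30–11:00, 12:45–17:00.
Freya free within 08:00–17:00: 08:00–09:30, 10:45–11:00, 11:15–11:45, 12:00–12:45, 14:15–16:15.
Emeka free within 08:00–17:00: 08:00–11:15, 12:00–12:15, 13:30–14:45, 15:00–16:00.
Lars ∩ Sven: 12:45–17:00.
Lars ∩ Sven ∩ Freya: 14:15–16:15.
Lars ∩ Sven ∩ Freya ∩ Emeka: 14:15–14:45, 15:00–16:00.
Windows ≥ 45 min: 15:00–16:00.
Earliest such window starts at 15:00.

15:00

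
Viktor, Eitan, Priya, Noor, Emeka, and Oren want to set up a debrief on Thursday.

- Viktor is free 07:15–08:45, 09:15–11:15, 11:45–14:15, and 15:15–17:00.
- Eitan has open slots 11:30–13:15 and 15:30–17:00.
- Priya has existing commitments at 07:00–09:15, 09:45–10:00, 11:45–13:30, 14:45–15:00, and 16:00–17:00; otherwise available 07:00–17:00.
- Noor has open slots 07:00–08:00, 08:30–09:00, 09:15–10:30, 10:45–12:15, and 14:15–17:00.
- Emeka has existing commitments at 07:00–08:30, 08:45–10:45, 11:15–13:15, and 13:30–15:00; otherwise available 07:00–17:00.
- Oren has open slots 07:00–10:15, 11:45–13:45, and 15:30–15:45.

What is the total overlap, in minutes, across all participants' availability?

15 minutes

Priya free within 07:00–17:00: 09:15–09:45, 10:00–11:45, 13:30–14:45, 15:00–16:00.
Emeka free within 07:00–17:00: 08:30–08:45, 10:45–11:15, 13:15–13:30, 15:00–17:00.
Viktor ∩ Eitan: 11:45–13:15, 15:30–17:00.
Viktor ∩ Eitan ∩ Priya: 15:30–16:00.
Viktor ∩ Eitan ∩ Priya ∩ Noor: 15:30–16:00.
Viktor ∩ Eitan ∩ Priya ∩ Noor ∩ Emeka: 15:30–16:00.
Viktor ∩ Eitan ∩ Priya ∩ Noor ∩ Emeka ∩ Oren: 15:30–15:45.
Total common minutes: 15.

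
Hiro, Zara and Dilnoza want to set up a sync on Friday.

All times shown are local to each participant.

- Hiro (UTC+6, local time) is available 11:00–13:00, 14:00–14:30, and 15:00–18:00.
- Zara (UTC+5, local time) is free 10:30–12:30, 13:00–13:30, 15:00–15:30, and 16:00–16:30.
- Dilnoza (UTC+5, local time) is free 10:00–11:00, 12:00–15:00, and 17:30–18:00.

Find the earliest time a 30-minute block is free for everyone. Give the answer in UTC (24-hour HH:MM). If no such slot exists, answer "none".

05:30

Hiro → UTC: 05:00–07:00, 08:00–08:30, 09:00–12:00.
Zara → UTC: 05:30–07:30, 08:00–08:30, 10:00–10:30, 11:00–11:30.
Dilnoza → UTC: 05:00–06:00, 07:00–10:00, 12:30–13:00.
Hiro ∩ Zara: 05:30–07:00, 08:00–08:30, 10:00–10:30, 11:00–11:30.
Hiro ∩ Zara ∩ Dilnoza: 05:30–06:00, 08:00–08:30.
Windows ≥ 30 min: 05:30–06:00, 08:00–08:30.
Earliest such window starts at 05:30.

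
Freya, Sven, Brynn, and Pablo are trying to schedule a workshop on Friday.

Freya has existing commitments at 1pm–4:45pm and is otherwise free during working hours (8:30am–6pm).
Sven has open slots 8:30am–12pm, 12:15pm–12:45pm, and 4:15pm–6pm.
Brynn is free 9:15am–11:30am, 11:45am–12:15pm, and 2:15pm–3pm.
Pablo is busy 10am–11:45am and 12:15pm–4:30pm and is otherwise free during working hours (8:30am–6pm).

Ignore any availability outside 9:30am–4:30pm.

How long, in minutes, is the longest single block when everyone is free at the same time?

Freya free within 08:30–18:00: 08:30–13:00, 16:45–18:00.
Pablo free within 08:30–18:00: 08:30–10:00, 11:45–12:15, 16:30–18:00.
Freya ∩ Sven: 08:30–12:00, 12:15–12:45, 16:45–18:00.
Freya ∩ Sven ∩ Brynn: 09:15–11:30, 11:45–12:00.
Freya ∩ Sven ∩ Brynn ∩ Pablo: 09:15–10:00, 11:45–12:00.
Restricted to 09:30–16:30: 09:30–10:00, 11:45–12:00.
Common window lengths: 30, 15 min; longest is 30.

30 minutes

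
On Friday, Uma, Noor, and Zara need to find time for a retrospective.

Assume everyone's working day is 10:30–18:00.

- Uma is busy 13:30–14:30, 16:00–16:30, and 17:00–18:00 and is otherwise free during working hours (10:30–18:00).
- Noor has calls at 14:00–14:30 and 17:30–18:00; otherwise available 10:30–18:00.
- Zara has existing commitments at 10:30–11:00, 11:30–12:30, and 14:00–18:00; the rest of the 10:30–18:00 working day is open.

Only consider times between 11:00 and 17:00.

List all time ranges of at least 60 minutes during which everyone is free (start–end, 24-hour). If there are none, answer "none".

Uma free within 10:30–18:00: 10:30–13:30, 14:30–16:00, 16:30–17:00.
Noor free within 10:30–18:00: 10:30–14:00, 14:30–17:30.
Zara free within 10:30–18:00: 11:00–11:30, 12:30–14:00.
Uma ∩ Noor: 10:30–13:30, 14:30–16:00, 16:30–17:00.
Uma ∩ Noor ∩ Zara: 11:00–11:30, 12:30–13:30.
Restricted to 11:00–17:00: 11:00–11:30, 12:30–13:30.
Windows ≥ 60 min: 12:30–13:30.

12:30–13:30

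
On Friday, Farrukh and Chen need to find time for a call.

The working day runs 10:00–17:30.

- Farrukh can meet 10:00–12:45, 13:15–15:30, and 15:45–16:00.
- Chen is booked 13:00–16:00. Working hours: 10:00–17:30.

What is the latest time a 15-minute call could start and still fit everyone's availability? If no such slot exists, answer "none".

Chen free within 10:00–17:30: 10:00–13:00, 16:00–17:30.
Farrukh ∩ Chen: 10:00–12:45.
Windows ≥ 15 min: 10:00–12:45.
Latest start in the last window 10:00–12:45 is 12:45 − 15 min = 12:30.

12:30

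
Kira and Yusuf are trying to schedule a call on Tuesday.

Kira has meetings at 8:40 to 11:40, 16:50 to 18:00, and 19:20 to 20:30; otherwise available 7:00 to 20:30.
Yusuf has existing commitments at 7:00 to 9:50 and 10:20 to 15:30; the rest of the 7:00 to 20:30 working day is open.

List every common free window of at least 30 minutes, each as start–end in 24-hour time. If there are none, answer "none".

Kira free within 07:00–20:30: 07:00–08:40, 11:40–16:50, 18:00–19:20.
Yusuf free within 07:00–20:30: 09:50–10:20, 15:30–20:30.
Kira ∩ Yusuf: 15:30–16:50, 18:00–19:20.
Windows ≥ 30 min: 15:30–16:50, 18:00–19:20.

15:30–16:50, 18:00–19:20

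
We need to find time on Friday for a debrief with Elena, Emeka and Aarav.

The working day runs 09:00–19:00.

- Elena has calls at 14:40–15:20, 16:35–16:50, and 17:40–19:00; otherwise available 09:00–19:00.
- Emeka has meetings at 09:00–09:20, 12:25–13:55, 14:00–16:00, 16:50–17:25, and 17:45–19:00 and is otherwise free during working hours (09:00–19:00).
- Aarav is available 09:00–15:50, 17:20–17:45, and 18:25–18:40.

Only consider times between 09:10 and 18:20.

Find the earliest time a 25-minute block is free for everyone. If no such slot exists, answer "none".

09:20

Elena free within 09:00–19:00: 09:00–14:40, 15:20–16:35, 16:50–17:40.
Emeka free within 09:00–19:00: 09:20–12:25, 13:55–14:00, 16:00–16:50, 17:25–17:45.
Elena ∩ Emeka: 09:20–12:25, 13:55–14:00, 16:00–16:35, 17:25–17:40.
Elena ∩ Emeka ∩ Aarav: 09:20–12:25, 13:55–14:00, 17:25–17:40.
Restricted to 09:10–18:20: 09:20–12:25, 13:55–14:00, 17:25–17:40.
Windows ≥ 25 min: 09:20–12:25.
Earliest such window starts at 09:20.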